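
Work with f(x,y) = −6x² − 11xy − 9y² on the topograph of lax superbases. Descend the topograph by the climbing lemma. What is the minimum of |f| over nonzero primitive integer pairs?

translate: b→-1 (≡11 mod 12), so (6,11,9)→(6,-1,4)
flip: (6,-1,4)→(4,1,6)
reduced (well bottom): (4,1,6) with a≤c, −a<b≤a
well minimum |f| = |-4| = 4 (negative-definite)

4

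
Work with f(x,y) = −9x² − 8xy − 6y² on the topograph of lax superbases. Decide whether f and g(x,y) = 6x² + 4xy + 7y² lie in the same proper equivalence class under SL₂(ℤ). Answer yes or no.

D₁ = -152, D₂ = -152
f is negative-definite; reduce −f:
−f: flip: (9,8,6)→(6,-8,9)
−f: translate: b→4 (≡-8 mod 12), so (6,-8,9)→(6,4,7)
−f: reduced (well bottom): (6,4,7) with a≤c, −a<b≤a
flip sign back: reduced form of f is (-6,-4,-7)
g: reduced (well bottom): (6,4,7) with a≤c, −a<b≤a
reduced forms (-6, -4, -7) vs (6, 4, 7) ⇒ inequivalent

no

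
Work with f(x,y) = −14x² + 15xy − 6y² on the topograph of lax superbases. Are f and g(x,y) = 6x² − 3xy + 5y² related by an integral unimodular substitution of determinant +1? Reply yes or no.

D₁ = -111, D₂ = -111
f is negative-definite; reduce −f:
−f: translate: b→13 (≡-15 mod 28), so (14,-15,6)→(14,13,5)
−f: flip: (14,13,5)→(5,-13,14)
−f: translate: b→-3 (≡-13 mod 10), so (5,-13,14)→(5,-3,6)
−f: reduced (well bottom): (5,-3,6) with a≤c, −a<b≤a
flip sign back: reduced form of f is (-5,3,-6)
g: flip: (6,-3,5)→(5,3,6)
g: reduced (well bottom): (5,3,6) with a≤c, −a<b≤a
reduced forms (-5, 3, -6) vs (5, 3, 6) ⇒ inequivalent

no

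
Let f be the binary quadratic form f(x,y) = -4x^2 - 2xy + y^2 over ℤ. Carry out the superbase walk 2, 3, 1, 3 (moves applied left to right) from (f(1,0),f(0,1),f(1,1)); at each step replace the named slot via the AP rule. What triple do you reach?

start (-4,1,-5) = (f(1,0),f(0,1),f(1,1))
replace slot 2: 2·((-4)+(-5)) − 1 = -19 → (-4,-19,-5)
replace slot 3: 2·((-4)+(-19)) − (-5) = -41 → (-4,-19,-41)
replace slot 1: 2·((-19)+(-41)) − (-4) = -116 → (-116,-19,-41)
replace slot 3: 2·((-116)+(-19)) − (-41) = -229 → (-116,-19,-229)

-116,-19,-229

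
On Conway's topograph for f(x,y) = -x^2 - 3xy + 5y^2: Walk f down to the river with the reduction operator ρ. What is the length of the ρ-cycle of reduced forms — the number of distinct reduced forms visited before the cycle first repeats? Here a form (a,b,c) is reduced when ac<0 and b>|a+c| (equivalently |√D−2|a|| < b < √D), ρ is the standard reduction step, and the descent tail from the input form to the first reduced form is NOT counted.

D = 29, ⌊√D⌋ = 5
descent: ρ → (5,3,-1)
descent: ρ → (-1,5,1)  [lands on river]
river: ρ → (1,5,-1)
ρ-cycle length = 2 (tail of 2 descent steps not counted)

2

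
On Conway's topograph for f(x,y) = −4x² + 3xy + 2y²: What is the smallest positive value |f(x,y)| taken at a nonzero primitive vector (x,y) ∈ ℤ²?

river: ρ → (2,5,-2)
river: ρ → (-2,3,4)
river: ρ → (4,5,-1)
river: ρ → (-1,5,4)
river: ρ → (4,3,-2)
river: ρ → (-2,5,2)
river: ρ → (2,3,-4)
river: ρ → (-4,5,1)
river: ρ → (1,5,-4)
river: ρ → (-4,3,2)
closes: descent 0, river 10
min |a| on river = 1

1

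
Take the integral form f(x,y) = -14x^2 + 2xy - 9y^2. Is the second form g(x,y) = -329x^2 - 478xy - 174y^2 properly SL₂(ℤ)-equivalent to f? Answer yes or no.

D₁ = -500, D₂ = -500
f is negative-definite; reduce −f:
−f: flip: (14,-2,9)→(9,2,14)
−f: reduced (well bottom): (9,2,14) with a≤c, −a<b≤a
flip sign back: reduced form of f is (-9,-2,-14)
g is negative-definite; reduce −g:
−g: translate: b→-180 (≡478 mod 658), so (329,478,174)→(329,-180,25)
−g: flip: (329,-180,25)→(25,180,329)
−g: translate: b→-20 (≡180 mod 50), so (25,180,329)→(25,-20,9)
−g: flip: (25,-20,9)→(9,20,25)
−g: translate: b→2 (≡20 mod 18), so (9,20,25)→(9,2,14)
−g: reduced (well bottom): (9,2,14) with a≤c, −a<b≤a
flip sign back: reduced form of g is (-9,-2,-14)
reduced forms (-9, -2, -14) vs (-9, -2, -14) ⇒ equivalent

yes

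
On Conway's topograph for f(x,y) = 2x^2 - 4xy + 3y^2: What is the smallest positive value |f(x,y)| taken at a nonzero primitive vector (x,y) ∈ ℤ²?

translate: b→0 (≡-4 mod 4), so (2,-4,3)→(2,0,1)
flip: (2,0,1)→(1,0,2)
reduced (well bottom): (1,0,2) with a≤c, −a<b≤a
well minimum = a = 1

1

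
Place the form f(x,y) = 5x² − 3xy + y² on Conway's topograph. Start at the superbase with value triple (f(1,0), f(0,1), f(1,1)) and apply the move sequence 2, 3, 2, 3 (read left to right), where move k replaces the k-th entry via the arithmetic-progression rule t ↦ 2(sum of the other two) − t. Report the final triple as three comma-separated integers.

start (5,1,3) = (f(1,0),f(0,1),f(1,1))
replace slot 2: 2·(5+3) − 1 = 15 → (5,15,3)
replace slot 3: 2·(5+15) − 3 = 37 → (5,15,37)
replace slot 2: 2·(5+37) − 15 = 69 → (5,69,37)
replace slot 3: 2·(5+69) − 37 = 111 → (5,69,111)

5,69,111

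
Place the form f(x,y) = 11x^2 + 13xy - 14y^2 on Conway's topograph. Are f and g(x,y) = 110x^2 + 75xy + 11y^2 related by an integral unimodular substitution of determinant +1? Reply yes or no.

D₁ = 785, D₂ = 785
river cycle of f (length 10): (-14, 15, 10), (10, 25, -4), (-4, 23, 16), (16, 9, -11), (-11, 13, 14), (14, 15, -10), (-10, 25, 4), (4, 23, -16), (-16, 9, 11), (11, 13, -14)
river cycle of g (length 10): (11, 13, -14), (-14, 15, 10), (10, 25, -4), (-4, 23, 16), (16, 9, -11), (-11, 13, 14), (14, 15, -10), (-10, 25, 4), (4, 23, -16), (-16, 9, 11)
cycles coincide ⇒ equivalent

yes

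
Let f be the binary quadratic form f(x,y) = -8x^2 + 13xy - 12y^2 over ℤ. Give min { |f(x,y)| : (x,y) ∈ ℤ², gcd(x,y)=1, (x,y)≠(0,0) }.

translate: b→3 (≡-13 mod 16), so (8,-13,12)→(8,3,7)
flip: (8,3,7)→(7,-3,8)
reduced (well bottom): (7,-3,8) with a≤c, −a<b≤a
well minimum |f| = |-7| = 7 (negative-definite)

7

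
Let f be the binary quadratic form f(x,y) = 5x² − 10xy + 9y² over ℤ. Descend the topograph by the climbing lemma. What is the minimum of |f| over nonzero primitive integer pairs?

translate: b→0 (≡-10 mod 10), so (5,-10,9)→(5,0,4)
flip: (5,0,4)→(4,0,5)
reduced (well bottom): (4,0,5) with a≤c, −a<b≤a
well minimum = a = 4

4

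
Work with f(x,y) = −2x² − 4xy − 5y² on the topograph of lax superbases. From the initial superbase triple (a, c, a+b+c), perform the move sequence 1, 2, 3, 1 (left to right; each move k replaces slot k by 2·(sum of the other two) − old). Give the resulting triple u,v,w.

start (-2,-5,-11) = (f(1,0),f(0,1),f(1,1))
replace slot 1: 2·((-5)+(-11)) − (-2) = -30 → (-30,-5,-11)
replace slot 2: 2·((-30)+(-11)) − (-5) = -77 → (-30,-77,-11)
replace slot 3: 2·((-30)+(-77)) − (-11) = -203 → (-30,-77,-203)
replace slot 1: 2·((-77)+(-203)) − (-30) = -530 → (-530,-77,-203)

-530,-77,-203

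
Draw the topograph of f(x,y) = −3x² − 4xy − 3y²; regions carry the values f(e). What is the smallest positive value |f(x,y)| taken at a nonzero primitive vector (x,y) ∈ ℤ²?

translate: b→-2 (≡4 mod 6), so (3,4,3)→(3,-2,2)
flip: (3,-2,2)→(2,2,3)
reduced (well bottom): (2,2,3) with a≤c, −a<b≤a
well minimum |f| = |-2| = 2 (negative-definite)

2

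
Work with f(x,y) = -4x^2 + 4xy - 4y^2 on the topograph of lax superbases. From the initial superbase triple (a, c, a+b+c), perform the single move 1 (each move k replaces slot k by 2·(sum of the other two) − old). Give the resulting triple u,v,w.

start (-4,-4,-4) = (f(1,0),f(0,1),f(1,1))
replace slot 1: 2·((-4)+(-4)) − (-4) = -12 → (-12,-4,-4)

-12,-4,-4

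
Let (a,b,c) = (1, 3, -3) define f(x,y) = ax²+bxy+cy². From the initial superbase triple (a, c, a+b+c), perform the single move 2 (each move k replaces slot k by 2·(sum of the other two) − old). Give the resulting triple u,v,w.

start (1,-3,1) = (f(1,0),f(0,1),f(1,1))
replace slot 2: 2·(1+1) − (-3) = 7 → (1,7,1)

1,7,1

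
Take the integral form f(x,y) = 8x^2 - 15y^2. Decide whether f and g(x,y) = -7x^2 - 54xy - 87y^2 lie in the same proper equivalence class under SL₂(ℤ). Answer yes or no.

D₁ = 480, D₂ = 480
river cycle of f (length 4): (8, 16, -7), (-7, 12, 12), (12, 12, -7), (-7, 16, 8)
river cycle of g (length 4): (-7, 16, 8), (8, 16, -7), (-7, 12, 12), (12, 12, -7)
cycles coincide ⇒ equivalent

yes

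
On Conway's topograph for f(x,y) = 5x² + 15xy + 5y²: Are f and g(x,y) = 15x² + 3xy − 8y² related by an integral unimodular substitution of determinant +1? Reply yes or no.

D₁ = 125, D₂ = 489
discriminants differ ⇒ not SL₂(ℤ)-equivalent

no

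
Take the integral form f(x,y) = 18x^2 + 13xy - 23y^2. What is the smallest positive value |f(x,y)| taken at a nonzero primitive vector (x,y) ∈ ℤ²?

river: ρ → (-23,33,8)
river: ρ → (8,31,-27)
river: ρ → (-27,23,12)
river: ρ → (12,25,-25)
river: ρ → (-25,25,12)
river: ρ → (12,23,-27)
river: ρ → (-27,31,8)
river: ρ → (8,33,-23)
river: ρ → (-23,13,18)
river: ρ → (18,23,-18)
river: ρ → (-18,13,23)
river: ρ → (23,33,-8)
river: ρ → (-8,31,27)
river: ρ → (27,23,-12)
river: ρ → (-12,25,25)
river: ρ → (25,25,-12)
river: ρ → (-12,23,27)
river: ρ → (27,31,-8)
river: ρ → (-8,33,23)
river: ρ → (23,13,-18)
river: ρ → (-18,23,18)
river: ρ → (18,13,-23)
closes: descent 0, river 22
min |a| on river = 8

8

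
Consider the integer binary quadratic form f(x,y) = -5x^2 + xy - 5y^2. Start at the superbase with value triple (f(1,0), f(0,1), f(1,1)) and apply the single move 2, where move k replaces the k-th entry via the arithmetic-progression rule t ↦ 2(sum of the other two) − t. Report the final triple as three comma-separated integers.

start (-5,-5,-9) = (f(1,0),f(0,1),f(1,1))
replace slot 2: 2·((-5)+(-9)) − (-5) = -23 → (-5,-23,-9)

-5,-23,-9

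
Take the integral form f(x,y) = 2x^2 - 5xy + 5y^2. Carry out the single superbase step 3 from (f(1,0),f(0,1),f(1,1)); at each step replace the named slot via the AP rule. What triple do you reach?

start (2,5,2) = (f(1,0),f(0,1),f(1,1))
replace slot 3: 2·(2+5) − 2 = 12 → (2,5,12)

2,5,12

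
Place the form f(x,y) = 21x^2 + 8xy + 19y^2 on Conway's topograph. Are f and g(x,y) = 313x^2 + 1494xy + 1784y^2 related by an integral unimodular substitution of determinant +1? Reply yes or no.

D₁ = -1532, D₂ = -1532
f: flip: (21,8,19)→(19,-8,21)
f: reduced (well bottom): (19,-8,21) with a≤c, −a<b≤a
g: translate: b→242 (≡1494 mod 626), so (313,1494,1784)→(313,242,48)
g: flip: (313,242,48)→(48,-242,313)
g: translate: b→46 (≡-242 mod 96), so (48,-242,313)→(48,46,19)
g: flip: (48,46,19)→(19,-46,48)
g: translate: b→-8 (≡-46 mod 38), so (19,-46,48)→(19,-8,21)
g: reduced (well bottom): (19,-8,21) with a≤c, −a<b≤a
reduced forms (19, -8, 21) vs (19, -8, 21) ⇒ equivalent

yes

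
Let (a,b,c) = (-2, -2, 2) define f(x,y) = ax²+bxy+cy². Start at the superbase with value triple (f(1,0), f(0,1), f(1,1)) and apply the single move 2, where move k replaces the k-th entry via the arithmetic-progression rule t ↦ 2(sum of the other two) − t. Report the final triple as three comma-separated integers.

start (-2,2,-2) = (f(1,0),f(0,1),f(1,1))
replace slot 2: 2·((-2)+(-2)) − 2 = -10 → (-2,-10,-2)

-2,-10,-2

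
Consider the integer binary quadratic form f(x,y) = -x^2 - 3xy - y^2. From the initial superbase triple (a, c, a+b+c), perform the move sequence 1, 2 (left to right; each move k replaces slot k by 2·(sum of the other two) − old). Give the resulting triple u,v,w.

start (-1,-1,-5) = (f(1,0),f(0,1),f(1,1))
replace slot 1: 2·((-1)+(-5)) − (-1) = -11 → (-11,-1,-5)
replace slot 2: 2·((-11)+(-5)) − (-1) = -31 → (-11,-31,-5)

-11,-31,-5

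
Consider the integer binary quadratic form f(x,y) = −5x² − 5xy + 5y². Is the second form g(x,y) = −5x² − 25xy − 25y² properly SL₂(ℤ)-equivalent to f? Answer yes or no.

D₁ = 125, D₂ = 125
river cycle of f (length 2): (5, 5, -5), (-5, 5, 5)
river cycle of g (length 2): (-5, 5, 5), (5, 5, -5)
cycles coincide ⇒ equivalent

yes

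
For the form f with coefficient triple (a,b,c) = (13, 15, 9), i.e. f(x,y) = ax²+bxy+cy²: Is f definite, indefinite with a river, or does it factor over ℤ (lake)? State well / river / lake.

D = b²−4ac = 15² − 4·13·9 = -243
D < 0 ⇒ definite ⇒ every region one sign ⇒ single well

well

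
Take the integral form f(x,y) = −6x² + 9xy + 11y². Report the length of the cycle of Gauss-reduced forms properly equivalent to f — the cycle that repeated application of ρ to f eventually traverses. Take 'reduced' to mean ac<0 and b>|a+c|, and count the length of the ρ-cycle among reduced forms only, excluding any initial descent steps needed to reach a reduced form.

D = 345, ⌊√D⌋ = 18
river: ρ → (11,13,-4)
river: ρ → (-4,11,14)
river: ρ → (14,17,-1)
river: ρ → (-1,17,14)
river: ρ → (14,11,-4)
river: ρ → (-4,13,11)
river: ρ → (11,9,-6)
river: ρ → (-6,15,5)
river: ρ → (5,15,-6)
river: ρ → (-6,9,11)
ρ-cycle length = 10 (tail of 0 descent steps not counted)

10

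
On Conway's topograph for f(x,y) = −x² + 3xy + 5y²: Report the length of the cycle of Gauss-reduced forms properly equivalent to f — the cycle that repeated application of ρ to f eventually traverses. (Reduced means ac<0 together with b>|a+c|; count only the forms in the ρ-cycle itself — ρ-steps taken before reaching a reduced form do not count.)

D = 29, ⌊√D⌋ = 5
descent: ρ → (5,-3,-1)
descent: ρ → (-1,5,1)  [lands on river]
river: ρ → (1,5,-1)
ρ-cycle length = 2 (tail of 2 descent steps not counted)

2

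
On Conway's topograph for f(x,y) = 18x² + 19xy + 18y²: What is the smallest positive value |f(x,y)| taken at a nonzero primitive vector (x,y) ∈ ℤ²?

translate: b→-17 (≡19 mod 36), so (18,19,18)→(18,-17,17)
flip: (18,-17,17)→(17,17,18)
reduced (well bottom): (17,17,18) with a≤c, −a<b≤a
well minimum = a = 17

17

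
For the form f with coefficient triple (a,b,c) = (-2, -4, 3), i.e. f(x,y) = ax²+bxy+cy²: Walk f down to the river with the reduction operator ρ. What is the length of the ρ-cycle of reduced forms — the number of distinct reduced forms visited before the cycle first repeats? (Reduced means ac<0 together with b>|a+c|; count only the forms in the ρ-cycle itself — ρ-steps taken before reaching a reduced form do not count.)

D = 40, ⌊√D⌋ = 6
descent: ρ → (3,4,-2)  [lands on river]
river: ρ → (-2,4,3)
river: ρ → (3,2,-3)
river: ρ → (-3,4,2)
river: ρ → (2,4,-3)
river: ρ → (-3,2,3)
ρ-cycle length = 6 (tail of 1 descent step not counted)

6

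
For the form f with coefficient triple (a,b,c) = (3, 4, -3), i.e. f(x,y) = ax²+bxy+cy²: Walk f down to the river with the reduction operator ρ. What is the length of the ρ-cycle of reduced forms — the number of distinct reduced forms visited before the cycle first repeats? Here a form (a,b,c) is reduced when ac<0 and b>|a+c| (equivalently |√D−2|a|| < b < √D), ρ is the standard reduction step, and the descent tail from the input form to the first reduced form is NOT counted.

D = 52, ⌊√D⌋ = 7
river: ρ → (-3,2,4)
river: ρ → (4,6,-1)
river: ρ → (-1,6,4)
river: ρ → (4,2,-3)
river: ρ → (-3,4,3)
river: ρ → (3,2,-4)
river: ρ → (-4,6,1)
river: ρ → (1,6,-4)
river: ρ → (-4,2,3)
river: ρ → (3,4,-3)
ρ-cycle length = 10 (tail of 0 descent steps not counted)

10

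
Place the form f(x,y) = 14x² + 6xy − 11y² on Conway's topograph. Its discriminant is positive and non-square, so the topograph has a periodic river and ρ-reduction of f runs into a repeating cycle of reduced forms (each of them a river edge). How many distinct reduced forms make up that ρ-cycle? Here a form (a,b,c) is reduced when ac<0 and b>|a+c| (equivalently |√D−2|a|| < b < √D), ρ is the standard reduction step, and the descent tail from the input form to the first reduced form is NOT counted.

D = 652, ⌊√D⌋ = 25
river: ρ → (-11,16,9)
river: ρ → (9,20,-7)
river: ρ → (-7,22,6)
river: ρ → (6,14,-19)
river: ρ → (-19,24,1)
river: ρ → (1,24,-19)
river: ρ → (-19,14,6)
river: ρ → (6,22,-7)
river: ρ → (-7,20,9)
river: ρ → (9,16,-11)
river: ρ → (-11,6,14)
river: ρ → (14,22,-3)
river: ρ → (-3,20,21)
river: ρ → (21,22,-2)
river: ρ → (-2,22,21)
river: ρ → (21,20,-3)
river: ρ → (-3,22,14)
river: ρ → (14,6,-11)
ρ-cycle length = 18 (tail of 0 descent steps not counted)

18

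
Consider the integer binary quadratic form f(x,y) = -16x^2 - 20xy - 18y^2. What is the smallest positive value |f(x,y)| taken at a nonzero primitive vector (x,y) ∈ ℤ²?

translate: b→-12 (≡20 mod 32), so (16,20,18)→(16,-12,14)
flip: (16,-12,14)→(14,12,16)
reduced (well bottom): (14,12,16) with a≤c, −a<b≤a
well minimum |f| = |-14| = 14 (negative-definite)

14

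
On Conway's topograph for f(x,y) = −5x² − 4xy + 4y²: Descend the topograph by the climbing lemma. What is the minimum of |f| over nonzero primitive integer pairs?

descent: ρ → (4,4,-5)  [lands on river]
river: ρ → (-5,6,3)
river: ρ → (3,6,-5)
river: ρ → (-5,4,4)
closes: descent 1, river 4
min |a| on river = 3

3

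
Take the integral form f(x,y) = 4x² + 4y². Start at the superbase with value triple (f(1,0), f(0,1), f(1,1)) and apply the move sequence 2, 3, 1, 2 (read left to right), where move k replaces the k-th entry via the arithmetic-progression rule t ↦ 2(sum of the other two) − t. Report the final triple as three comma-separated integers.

start (4,4,8) = (f(1,0),f(0,1),f(1,1))
replace slot 2: 2·(4+8) − 4 = 20 → (4,20,8)
replace slot 3: 2·(4+20) − 8 = 40 → (4,20,40)
replace slot 1: 2·(20+40) − 4 = 116 → (116,20,40)
replace slot 2: 2·(116+40) − 20 = 292 → (116,292,40)

116,292,40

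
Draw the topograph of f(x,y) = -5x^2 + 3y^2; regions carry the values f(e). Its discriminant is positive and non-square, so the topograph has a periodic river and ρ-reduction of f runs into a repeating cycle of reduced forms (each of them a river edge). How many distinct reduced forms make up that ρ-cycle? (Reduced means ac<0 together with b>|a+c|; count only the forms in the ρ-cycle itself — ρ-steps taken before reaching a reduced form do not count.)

D = 60, ⌊√D⌋ = 7
descent: ρ → (3,6,-2)  [lands on river]
river: ρ → (-2,6,3)
ρ-cycle length = 2 (tail of 1 descent step not counted)

2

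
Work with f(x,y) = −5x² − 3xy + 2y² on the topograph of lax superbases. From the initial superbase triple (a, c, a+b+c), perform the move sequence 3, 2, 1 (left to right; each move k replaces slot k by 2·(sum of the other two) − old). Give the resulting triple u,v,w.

start (-5,2,-6) = (f(1,0),f(0,1),f(1,1))
replace slot 3: 2·((-5)+2) − (-6) = 0 → (-5,2,0)
replace slot 2: 2·((-5)+0) − 2 = -12 → (-5,-12,0)
replace slot 1: 2·((-12)+0) − (-5) = -19 → (-19,-12,0)

-19,-12,0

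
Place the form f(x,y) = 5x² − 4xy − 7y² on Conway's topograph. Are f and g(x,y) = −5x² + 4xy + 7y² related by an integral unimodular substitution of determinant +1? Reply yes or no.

D₁ = 156, D₂ = 156
river cycle of f (length 6): (-7, 4, 5), (5, 6, -6), (-6, 6, 5), (5, 4, -7), (-7, 10, 2), (2, 10, -7)
river cycle of g (length 6): (7, 10, -2), (-2, 10, 7), (7, 4, -5), (-5, 6, 6), (6, 6, -5), (-5, 4, 7)
cycles differ ⇒ inequivalent

no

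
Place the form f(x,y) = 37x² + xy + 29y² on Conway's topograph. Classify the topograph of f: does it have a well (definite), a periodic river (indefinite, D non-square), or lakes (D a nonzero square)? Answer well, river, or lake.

D = b²−4ac = 1² − 4·37·29 = -4291
D < 0 ⇒ definite ⇒ every region one sign ⇒ single well

well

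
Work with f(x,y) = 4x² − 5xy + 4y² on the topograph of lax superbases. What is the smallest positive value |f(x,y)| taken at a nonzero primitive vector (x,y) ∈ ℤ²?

translate: b→3 (≡-5 mod 8), so (4,-5,4)→(4,3,3)
flip: (4,3,3)→(3,-3,4)
translate: b→3 (≡-3 mod 6), so (3,-3,4)→(3,3,4)
reduced (well bottom): (3,3,4) with a≤c, −a<b≤a
well minimum = a = 3

3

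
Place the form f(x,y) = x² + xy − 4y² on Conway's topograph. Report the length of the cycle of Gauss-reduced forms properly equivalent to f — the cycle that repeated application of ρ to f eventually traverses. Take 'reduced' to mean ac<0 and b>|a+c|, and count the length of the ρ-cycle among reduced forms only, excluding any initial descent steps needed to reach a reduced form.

D = 17, ⌊√D⌋ = 4
descent: ρ → (-4,-1,1)
descent: ρ → (1,3,-2)  [lands on river]
river: ρ → (-2,1,2)
river: ρ → (2,3,-1)
river: ρ → (-1,3,2)
river: ρ → (2,1,-2)
river: ρ → (-2,3,1)
ρ-cycle length = 6 (tail of 2 descent steps not counted)

6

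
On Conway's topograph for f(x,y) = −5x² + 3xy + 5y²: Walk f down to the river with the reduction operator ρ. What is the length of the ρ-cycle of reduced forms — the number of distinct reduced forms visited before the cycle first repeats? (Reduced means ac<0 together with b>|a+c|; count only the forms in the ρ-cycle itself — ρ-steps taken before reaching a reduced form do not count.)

D = 109, ⌊√D⌋ = 10
river: ρ → (5,7,-3)
river: ρ → (-3,5,7)
river: ρ → (7,9,-1)
river: ρ → (-1,9,7)
river: ρ → (7,5,-3)
river: ρ → (-3,7,5)
river: ρ → (5,3,-5)
river: ρ → (-5,7,3)
river: ρ → (3,5,-7)
river: ρ → (-7,9,1)
river: ρ → (1,9,-7)
river: ρ → (-7,5,3)
river: ρ → (3,7,-5)
river: ρ → (-5,3,5)
ρ-cycle length = 14 (tail of 0 descent steps not counted)

14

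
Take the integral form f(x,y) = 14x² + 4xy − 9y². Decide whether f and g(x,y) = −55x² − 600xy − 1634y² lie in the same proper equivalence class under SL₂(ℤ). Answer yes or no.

D₁ = 520, D₂ = 520
river cycle of f (length 6): (-9, 14, 9), (9, 22, -1), (-1, 22, 9), (9, 14, -9), (-9, 22, 1), (1, 22, -9)
river cycle of g (length 6): (-9, 14, 9), (9, 22, -1), (-1, 22, 9), (9, 14, -9), (-9, 22, 1), (1, 22, -9)
cycles coincide ⇒ equivalent

yes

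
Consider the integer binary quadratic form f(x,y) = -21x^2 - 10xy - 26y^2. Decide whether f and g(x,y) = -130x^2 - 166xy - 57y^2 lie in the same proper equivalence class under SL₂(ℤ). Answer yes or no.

D₁ = -2084, D₂ = -2084
f is negative-definite; reduce −f:
−f: reduced (well bottom): (21,10,26) with a≤c, −a<b≤a
flip sign back: reduced form of f is (-21,-10,-26)
g is negative-definite; reduce −g:
−g: translate: b→-94 (≡166 mod 260), so (130,166,57)→(130,-94,21)
−g: flip: (130,-94,21)→(21,94,130)
−g: translate: b→10 (≡94 mod 42), so (21,94,130)→(21,10,26)
−g: reduced (well bottom): (21,10,26) with a≤c, −a<b≤a
flip sign back: reduced form of g is (-21,-10,-26)
reduced forms (-21, -10, -26) vs (-21, -10, -26) ⇒ equivalent

yes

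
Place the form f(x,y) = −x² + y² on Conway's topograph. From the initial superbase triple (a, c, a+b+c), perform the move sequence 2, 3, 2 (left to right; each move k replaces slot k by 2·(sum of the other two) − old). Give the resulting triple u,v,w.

start (-1,1,0) = (f(1,0),f(0,1),f(1,1))
replace slot 2: 2·((-1)+0) − 1 = -3 → (-1,-3,0)
replace slot 3: 2·((-1)+(-3)) − 0 = -8 → (-1,-3,-8)
replace slot 2: 2·((-1)+(-8)) − (-3) = -15 → (-1,-15,-8)

-1,-15,-8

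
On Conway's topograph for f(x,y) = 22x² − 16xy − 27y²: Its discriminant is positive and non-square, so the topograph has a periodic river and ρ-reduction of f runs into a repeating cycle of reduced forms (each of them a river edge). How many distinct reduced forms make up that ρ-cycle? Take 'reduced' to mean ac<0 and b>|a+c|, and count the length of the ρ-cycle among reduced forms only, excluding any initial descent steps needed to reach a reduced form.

D = 2632, ⌊√D⌋ = 51
descent: ρ → (-27,16,22)  [lands on river]
river: ρ → (22,28,-21)
river: ρ → (-21,14,29)
river: ρ → (29,44,-6)
river: ρ → (-6,40,43)
river: ρ → (43,46,-3)
river: ρ → (-3,50,11)
river: ρ → (11,38,-27)
ρ-cycle length = 8 (tail of 1 descent step not counted)

8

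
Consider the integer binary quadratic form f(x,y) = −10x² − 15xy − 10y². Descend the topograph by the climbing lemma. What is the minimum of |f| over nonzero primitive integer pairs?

translate: b→-5 (≡15 mod 20), so (10,15,10)→(10,-5,5)
flip: (10,-5,5)→(5,5,10)
reduced (well bottom): (5,5,10) with a≤c, −a<b≤a
well minimum |f| = |-5| = 5 (negative-definite)

5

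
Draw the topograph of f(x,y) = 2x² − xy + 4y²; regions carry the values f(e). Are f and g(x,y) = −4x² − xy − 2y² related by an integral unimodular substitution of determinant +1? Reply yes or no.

D₁ = -31, D₂ = -31
f: reduced (well bottom): (2,-1,4) with a≤c, −a<b≤a
g is negative-definite; reduce −g:
−g: flip: (4,1,2)→(2,-1,4)
−g: reduced (well bottom): (2,-1,4) with a≤c, −a<b≤a
flip sign back: reduced form of g is (-2,1,-4)
reduced forms (2, -1, 4) vs (-2, 1, -4) ⇒ inequivalent

no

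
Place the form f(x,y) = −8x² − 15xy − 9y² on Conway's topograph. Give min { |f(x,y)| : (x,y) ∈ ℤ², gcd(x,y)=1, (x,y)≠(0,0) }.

translate: b→-1 (≡15 mod 16), so (8,15,9)→(8,-1,2)
flip: (8,-1,2)→(2,1,8)
reduced (well bottom): (2,1,8) with a≤c, −a<b≤a
well minimum |f| = |-2| = 2 (negative-definite)

2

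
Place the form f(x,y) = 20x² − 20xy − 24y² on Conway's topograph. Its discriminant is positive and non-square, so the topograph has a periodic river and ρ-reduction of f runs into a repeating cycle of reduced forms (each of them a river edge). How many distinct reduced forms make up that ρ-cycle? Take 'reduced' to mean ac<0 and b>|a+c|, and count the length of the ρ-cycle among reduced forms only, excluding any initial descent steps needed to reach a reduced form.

D = 2320, ⌊√D⌋ = 48
descent: ρ → (-24,20,20)  [lands on river]
river: ρ → (20,20,-24)
river: ρ → (-24,28,16)
river: ρ → (16,36,-16)
river: ρ → (-16,28,24)
river: ρ → (24,20,-20)
river: ρ → (-20,20,24)
river: ρ → (24,28,-16)
river: ρ → (-16,36,16)
river: ρ → (16,28,-24)
ρ-cycle length = 10 (tail of 1 descent step not counted)

10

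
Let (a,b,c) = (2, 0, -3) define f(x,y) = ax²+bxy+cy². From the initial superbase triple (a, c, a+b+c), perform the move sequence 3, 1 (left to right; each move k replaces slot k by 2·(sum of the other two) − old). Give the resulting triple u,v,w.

start (2,-3,-1) = (f(1,0),f(0,1),f(1,1))
replace slot 3: 2·(2+(-3)) − (-1) = -1 → (2,-3,-1)
replace slot 1: 2·((-3)+(-1)) − 2 = -10 → (-10,-3,-1)

-10,-3,-1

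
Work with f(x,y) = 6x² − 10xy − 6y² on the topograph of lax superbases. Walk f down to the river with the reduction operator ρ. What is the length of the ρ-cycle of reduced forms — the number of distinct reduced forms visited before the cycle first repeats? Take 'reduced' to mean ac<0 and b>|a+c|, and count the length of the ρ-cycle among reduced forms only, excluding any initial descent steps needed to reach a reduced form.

D = 244, ⌊√D⌋ = 15
descent: ρ → (-6,10,6)  [lands on river]
river: ρ → (6,14,-2)
river: ρ → (-2,14,6)
river: ρ → (6,10,-6)
river: ρ → (-6,14,2)
river: ρ → (2,14,-6)
ρ-cycle length = 6 (tail of 1 descent step not counted)

6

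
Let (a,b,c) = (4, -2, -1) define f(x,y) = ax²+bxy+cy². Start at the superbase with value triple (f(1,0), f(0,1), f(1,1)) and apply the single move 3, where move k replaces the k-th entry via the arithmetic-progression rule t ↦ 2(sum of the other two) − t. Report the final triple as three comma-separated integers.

start (4,-1,1) = (f(1,0),f(0,1),f(1,1))
replace slot 3: 2·(4+(-1)) − 1 = 5 → (4,-1,5)

4,-1,5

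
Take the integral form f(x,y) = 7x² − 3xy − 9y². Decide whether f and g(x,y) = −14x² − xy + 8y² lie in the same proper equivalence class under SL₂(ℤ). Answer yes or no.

D₁ = 261, D₂ = 449
discriminants differ ⇒ not SL₂(ℤ)-equivalent

no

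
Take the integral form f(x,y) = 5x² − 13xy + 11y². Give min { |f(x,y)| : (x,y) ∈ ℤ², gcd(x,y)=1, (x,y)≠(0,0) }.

translate: b→-3 (≡-13 mod 10), so (5,-13,11)→(5,-3,3)
flip: (5,-3,3)→(3,3,5)
reduced (well bottom): (3,3,5) with a≤c, −a<b≤a
well minimum = a = 3

3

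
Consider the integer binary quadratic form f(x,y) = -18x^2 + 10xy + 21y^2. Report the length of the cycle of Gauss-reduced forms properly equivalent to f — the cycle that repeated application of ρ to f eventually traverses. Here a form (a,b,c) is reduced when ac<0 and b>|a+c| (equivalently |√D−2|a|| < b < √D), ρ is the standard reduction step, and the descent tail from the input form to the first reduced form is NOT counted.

D = 1612, ⌊√D⌋ = 40
river: ρ → (21,32,-7)
river: ρ → (-7,38,6)
river: ρ → (6,34,-19)
river: ρ → (-19,4,21)
river: ρ → (21,38,-2)
river: ρ → (-2,38,21)
river: ρ → (21,4,-19)
river: ρ → (-19,34,6)
river: ρ → (6,38,-7)
river: ρ → (-7,32,21)
river: ρ → (21,10,-18)
river: ρ → (-18,26,13)
river: ρ → (13,26,-18)
river: ρ → (-18,10,21)
ρ-cycle length = 14 (tail of 0 descent steps not counted)

14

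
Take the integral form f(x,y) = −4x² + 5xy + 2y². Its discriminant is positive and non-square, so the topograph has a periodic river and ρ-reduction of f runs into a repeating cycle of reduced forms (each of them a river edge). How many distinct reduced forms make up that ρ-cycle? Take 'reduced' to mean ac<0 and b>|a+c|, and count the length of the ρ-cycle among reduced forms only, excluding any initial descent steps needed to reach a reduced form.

D = 57, ⌊√D⌋ = 7
river: ρ → (2,7,-1)
river: ρ → (-1,7,2)
river: ρ → (2,5,-4)
river: ρ → (-4,3,3)
river: ρ → (3,3,-4)
river: ρ → (-4,5,2)
ρ-cycle length = 6 (tail of 0 descent steps not counted)

6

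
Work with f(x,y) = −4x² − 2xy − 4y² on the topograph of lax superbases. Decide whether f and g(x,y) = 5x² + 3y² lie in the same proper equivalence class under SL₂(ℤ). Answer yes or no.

D₁ = -60, D₂ = -60
f is negative-definite; reduce −f:
−f: reduced (well bottom): (4,2,4) with a≤c, −a<b≤a
flip sign back: reduced form of f is (-4,-2,-4)
g: flip: (5,0,3)→(3,0,5)
g: reduced (well bottom): (3,0,5) with a≤c, −a<b≤a
reduced forms (-4, -2, -4) vs (3, 0, 5) ⇒ inequivalent

no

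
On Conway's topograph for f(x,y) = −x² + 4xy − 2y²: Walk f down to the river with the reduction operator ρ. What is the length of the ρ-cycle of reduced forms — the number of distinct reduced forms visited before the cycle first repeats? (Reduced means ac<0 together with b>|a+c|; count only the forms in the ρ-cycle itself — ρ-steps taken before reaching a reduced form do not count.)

D = 8, ⌊√D⌋ = 2
descent: ρ → (-2,0,1)
descent: ρ → (1,2,-1)  [lands on river]
river: ρ → (-1,2,1)
ρ-cycle length = 2 (tail of 2 descent steps not counted)

2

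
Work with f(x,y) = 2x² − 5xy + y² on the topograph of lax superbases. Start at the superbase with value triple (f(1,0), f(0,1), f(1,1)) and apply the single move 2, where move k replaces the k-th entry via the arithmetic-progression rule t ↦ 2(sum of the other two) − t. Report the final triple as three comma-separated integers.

start (2,1,-2) = (f(1,0),f(0,1),f(1,1))
replace slot 2: 2·(2+(-2)) − 1 = -1 → (2,-1,-2)

2,-1,-2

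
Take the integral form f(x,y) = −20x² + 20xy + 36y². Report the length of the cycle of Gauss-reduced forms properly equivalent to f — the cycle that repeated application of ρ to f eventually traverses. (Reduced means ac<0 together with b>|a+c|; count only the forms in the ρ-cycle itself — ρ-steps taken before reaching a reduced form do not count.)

D = 3280, ⌊√D⌋ = 57
river: ρ → (36,52,-4)
river: ρ → (-4,52,36)
river: ρ → (36,20,-20)
river: ρ → (-20,20,36)
ρ-cycle length = 4 (tail of 0 descent steps not counted)

4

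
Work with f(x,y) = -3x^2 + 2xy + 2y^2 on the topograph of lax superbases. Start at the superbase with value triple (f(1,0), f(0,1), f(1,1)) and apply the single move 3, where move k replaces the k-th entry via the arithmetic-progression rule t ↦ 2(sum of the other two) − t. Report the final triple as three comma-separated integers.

start (-3,2,1) = (f(1,0),f(0,1),f(1,1))
replace slot 3: 2·((-3)+2) − 1 = -3 → (-3,2,-3)

-3,2,-3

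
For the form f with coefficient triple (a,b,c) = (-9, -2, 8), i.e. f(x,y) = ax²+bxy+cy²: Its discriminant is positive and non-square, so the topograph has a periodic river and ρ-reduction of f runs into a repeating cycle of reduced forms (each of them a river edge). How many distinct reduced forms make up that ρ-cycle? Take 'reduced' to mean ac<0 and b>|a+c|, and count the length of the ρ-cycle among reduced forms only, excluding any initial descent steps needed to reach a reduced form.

D = 292, ⌊√D⌋ = 17
descent: ρ → (8,2,-9)  [lands on river]
river: ρ → (-9,16,1)
river: ρ → (1,16,-9)
river: ρ → (-9,2,8)
river: ρ → (8,14,-3)
river: ρ → (-3,16,3)
river: ρ → (3,14,-8)
river: ρ → (-8,2,9)
river: ρ → (9,16,-1)
river: ρ → (-1,16,9)
river: ρ → (9,2,-8)
river: ρ → (-8,14,3)
river: ρ → (3,16,-3)
river: ρ → (-3,14,8)
ρ-cycle length = 14 (tail of 1 descent step not counted)

14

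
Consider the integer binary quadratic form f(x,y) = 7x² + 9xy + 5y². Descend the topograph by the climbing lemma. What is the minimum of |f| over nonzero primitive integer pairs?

translate: b→-5 (≡9 mod 14), so (7,9,5)→(7,-5,3)
flip: (7,-5,3)→(3,5,7)
translate: b→-1 (≡5 mod 6), so (3,5,7)→(3,-1,5)
reduced (well bottom): (3,-1,5) with a≤c, −a<b≤a
well minimum = a = 3

3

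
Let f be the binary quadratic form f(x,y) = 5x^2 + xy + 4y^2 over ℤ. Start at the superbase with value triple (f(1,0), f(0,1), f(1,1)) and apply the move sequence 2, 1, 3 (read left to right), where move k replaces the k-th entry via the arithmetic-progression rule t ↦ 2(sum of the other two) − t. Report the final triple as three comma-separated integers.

start (5,4,10) = (f(1,0),f(0,1),f(1,1))
replace slot 2: 2·(5+10) − 4 = 26 → (5,26,10)
replace slot 1: 2·(26+10) − 5 = 67 → (67,26,10)
replace slot 3: 2·(67+26) − 10 = 176 → (67,26,176)

67,26,176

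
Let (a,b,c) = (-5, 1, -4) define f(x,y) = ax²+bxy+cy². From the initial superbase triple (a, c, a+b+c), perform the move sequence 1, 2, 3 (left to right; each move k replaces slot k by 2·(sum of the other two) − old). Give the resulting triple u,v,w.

start (-5,-4,-8) = (f(1,0),f(0,1),f(1,1))
replace slot 1: 2·((-4)+(-8)) − (-5) = -19 → (-19,-4,-8)
replace slot 2: 2·((-19)+(-8)) − (-4) = -50 → (-19,-50,-8)
replace slot 3: 2·((-19)+(-50)) − (-8) = -130 → (-19,-50,-130)

-19,-50,-130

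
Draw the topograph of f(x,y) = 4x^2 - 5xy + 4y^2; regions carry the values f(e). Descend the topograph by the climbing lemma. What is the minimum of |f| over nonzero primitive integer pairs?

translate: b→3 (≡-5 mod 8), so (4,-5,4)→(4,3,3)
flip: (4,3,3)→(3,-3,4)
translate: b→3 (≡-3 mod 6), so (3,-3,4)→(3,3,4)
reduced (well bottom): (3,3,4) with a≤c, −a<b≤a
well minimum = a = 3

3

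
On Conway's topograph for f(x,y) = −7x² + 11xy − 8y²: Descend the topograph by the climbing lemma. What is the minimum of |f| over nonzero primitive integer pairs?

translate: b→3 (≡-11 mod 14), so (7,-11,8)→(7,3,4)
flip: (7,3,4)→(4,-3,7)
reduced (well bottom): (4,-3,7) with a≤c, −a<b≤a
well minimum |f| = |-4| = 4 (negative-definite)

4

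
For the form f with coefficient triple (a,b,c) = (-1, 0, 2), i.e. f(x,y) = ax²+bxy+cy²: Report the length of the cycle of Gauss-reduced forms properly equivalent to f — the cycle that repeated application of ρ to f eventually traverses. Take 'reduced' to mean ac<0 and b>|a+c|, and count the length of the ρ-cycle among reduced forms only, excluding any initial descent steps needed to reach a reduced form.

D = 8, ⌊√D⌋ = 2
descent: ρ → (2,0,-1)
descent: ρ → (-1,2,1)  [lands on river]
river: ρ → (1,2,-1)
ρ-cycle length = 2 (tail of 2 descent steps not counted)

2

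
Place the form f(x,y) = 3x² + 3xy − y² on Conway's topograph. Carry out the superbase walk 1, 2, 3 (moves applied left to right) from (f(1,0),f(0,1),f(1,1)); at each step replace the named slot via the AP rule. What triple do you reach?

start (3,-1,5) = (f(1,0),f(0,1),f(1,1))
replace slot 1: 2·((-1)+5) − 3 = 5 → (5,-1,5)
replace slot 2: 2·(5+5) − (-1) = 21 → (5,21,5)
replace slot 3: 2·(5+21) − 5 = 47 → (5,21,47)

5,21,47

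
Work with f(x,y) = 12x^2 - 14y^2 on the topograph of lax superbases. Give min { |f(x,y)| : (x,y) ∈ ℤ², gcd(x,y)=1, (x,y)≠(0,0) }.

descent: ρ → (-14,0,12)
descent: ρ → (12,24,-2)  [lands on river]
river: ρ → (-2,24,12)
closes: descent 2, river 2
min |a| on river = 2

2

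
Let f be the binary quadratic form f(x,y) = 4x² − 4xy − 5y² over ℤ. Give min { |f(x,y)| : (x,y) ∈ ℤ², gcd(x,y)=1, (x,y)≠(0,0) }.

descent: ρ → (-5,4,4)  [lands on river]
river: ρ → (4,4,-5)
river: ρ → (-5,6,3)
river: ρ → (3,6,-5)
closes: descent 1, river 4
min |a| on river = 3

3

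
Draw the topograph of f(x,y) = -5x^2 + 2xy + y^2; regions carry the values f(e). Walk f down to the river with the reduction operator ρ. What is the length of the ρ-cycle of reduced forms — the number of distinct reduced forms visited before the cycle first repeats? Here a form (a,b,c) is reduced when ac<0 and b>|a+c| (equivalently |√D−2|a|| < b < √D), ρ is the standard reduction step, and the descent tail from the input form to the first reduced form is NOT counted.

D = 24, ⌊√D⌋ = 4
descent: ρ → (1,4,-2)  [lands on river]
river: ρ → (-2,4,1)
ρ-cycle length = 2 (tail of 1 descent step not counted)

2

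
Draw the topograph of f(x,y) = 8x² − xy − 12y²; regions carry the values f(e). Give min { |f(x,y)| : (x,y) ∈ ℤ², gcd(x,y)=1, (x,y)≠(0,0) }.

descent: ρ → (-12,1,8)
descent: ρ → (8,15,-5)  [lands on river]
river: ρ → (-5,15,8)
river: ρ → (8,17,-3)
river: ρ → (-3,19,2)
river: ρ → (2,17,-12)
river: ρ → (-12,7,7)
river: ρ → (7,7,-12)
river: ρ → (-12,17,2)
river: ρ → (2,19,-3)
river: ρ → (-3,17,8)
closes: descent 2, river 10
min |a| on river = 2

2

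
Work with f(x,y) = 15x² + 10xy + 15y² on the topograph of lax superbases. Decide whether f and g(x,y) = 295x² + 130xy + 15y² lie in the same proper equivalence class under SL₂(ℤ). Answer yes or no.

D₁ = -800, D₂ = -800
f: reduced (well bottom): (15,10,15) with a≤c, −a<b≤a
g: flip: (295,130,15)→(15,-130,295)
g: translate: b→-10 (≡-130 mod 30), so (15,-130,295)→(15,-10,15)
g: flip: (15,-10,15)→(15,10,15)
g: reduced (well bottom): (15,10,15) with a≤c, −a<b≤a
reduced forms (15, 10, 15) vs (15, 10, 15) ⇒ equivalent

yes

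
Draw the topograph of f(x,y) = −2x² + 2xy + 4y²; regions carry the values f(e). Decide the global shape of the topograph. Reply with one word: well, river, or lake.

D = b²−4ac = 2² − 4·(-2)·4 = 36
D = 6² is a perfect square ⇒ form factors over ℤ ⇒ lakes

lake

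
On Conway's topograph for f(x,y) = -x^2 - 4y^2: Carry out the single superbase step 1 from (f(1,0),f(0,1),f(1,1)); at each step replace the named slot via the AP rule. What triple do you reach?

start (-1,-4,-5) = (f(1,0),f(0,1),f(1,1))
replace slot 1: 2·((-4)+(-5)) − (-1) = -17 → (-17,-4,-5)

-17,-4,-5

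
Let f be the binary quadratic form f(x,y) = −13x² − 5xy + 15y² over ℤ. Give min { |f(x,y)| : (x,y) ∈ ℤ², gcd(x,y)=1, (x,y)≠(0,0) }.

descent: ρ → (15,5,-13)  [lands on river]
river: ρ → (-13,21,7)
river: ρ → (7,21,-13)
river: ρ → (-13,5,15)
river: ρ → (15,25,-3)
river: ρ → (-3,23,23)
river: ρ → (23,23,-3)
river: ρ → (-3,25,15)
closes: descent 1, river 8
min |a| on river = 3

3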